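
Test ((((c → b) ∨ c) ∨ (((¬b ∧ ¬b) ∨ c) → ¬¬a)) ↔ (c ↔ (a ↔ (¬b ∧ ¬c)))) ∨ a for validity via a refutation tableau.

Assume the negation and expand:
Initial set: {F (((((c → b) ∨ c) ∨ (((¬b ∧ ¬b) ∨ c) → ¬¬a)) ↔ (c ↔ (a ↔ (¬b ∧ ¬c)))) ∨ a)}.
F (((((c → b) ∨ c) ∨ (((¬b ∧ ¬b) ∨ c) → ¬¬a)) ↔ (c ↔ (a ↔ (¬b ∧ ¬c)))) ∨ a): α-rule — add F ((((c → b) ∨ c) ∨ (((¬b ∧ ¬b) ∨ c) → ¬¬a)) ↔ (c ↔ (a ↔ (¬b ∧ ¬c)))), F a.
F ((((c → b) ∨ c) ∨ (((¬b ∧ ¬b) ∨ c) → ¬¬a)) ↔ (c ↔ (a ↔ (¬b ∧ ¬c)))): β-rule — branch into T (((c → b) ∨ c) ∨ (((¬b ∧ ¬b) ∨ c) → ¬¬a)), F (c ↔ (a ↔ (¬b ∧ ¬c)))  //  F (((c → b) ∨ c) ∨ (((¬b ∧ ¬b) ∨ c) → ¬¬a)), T (c ↔ (a ↔ (¬b ∧ ¬c))).
  branch 1 (add T (((c → b) ∨ c) ∨ (((¬b ∧ ¬b) ∨ c) → ¬¬a)), F (c ↔ (a ↔ (¬b ∧ ¬c)))):
    T (((c → b) ∨ c) ∨ (((¬b ∧ ¬b) ∨ c) → ¬¬a)): β-rule — branch into T ((c → b) ∨ c)  //  T (((¬b ∧ ¬b) ∨ c) → ¬¬a).
      branch 1.1 (add T ((c → b) ∨ c)):
        F (c ↔ (a ↔ (¬b ∧ ¬c))): β-rule — branch into T c, F (a ↔ (¬b ∧ ¬c))  //  F c, T (a ↔ (¬b ∧ ¬c)).
          branch 1.1.1 (add T c, F (a ↔ (¬b ∧ ¬c))):
            T ((c → b) ∨ c): β-rule — branch into T (c → b)  //  T c.
              branch 1.1.1.1 (add T (c → b)):
                F (a ↔ (¬b ∧ ¬c)): β-rule — branch into T a, F (¬b ∧ ¬c)  //  F a, T (¬b ∧ ¬c).
                  branch 1.1.1.1.1 (add T a, F (¬b ∧ ¬c)):
                    × closes — contains both a and ¬a.
                  branch 1.1.1.1.2 (add F a, T (¬b ∧ ¬c)):
                    T (¬b ∧ ¬c): α-rule — add T ¬b, T ¬c.
                    × closes — contains both c and ¬c.
              branch 1.1.1.2 (add T c):
                F (a ↔ (¬b ∧ ¬c)): β-rule — branch into T a, F (¬b ∧ ¬c)  //  F a, T (¬b ∧ ¬c).
                  branch 1.1.1.2.1 (add T a, F (¬b ∧ ¬c)):
                    × closes — contains both a and ¬a.
                  branch 1.1.1.2.2 (add F a, T (¬b ∧ ¬c)):
                    T (¬b ∧ ¬c): α-rule — add T ¬b, T ¬c.
                    × closes — contains both c and ¬c.
          branch 1.1.2 (add F c, T (a ↔ (¬b ∧ ¬c))):
            T ((c → b) ∨ c): β-rule — branch into T (c → b)  //  T c.
              branch 1.1.2.1 (add T (c → b)):
                T (a ↔ (¬b ∧ ¬c)): β-rule — branch into T a, T (¬b ∧ ¬c)  //  F a, F (¬b ∧ ¬c).
                  branch 1.1.2.1.1 (add T a, T (¬b ∧ ¬c)):
                    × closes — contains both a and ¬a.
                  branch 1.1.2.1.2 (add F a, F (¬b ∧ ¬c)):
                    T (c → b): β-rule — branch into F c  //  T b.
                      branch 1.1.2.1.2.1 (add F c):
                        F (¬b ∧ ¬c): β-rule — branch into F ¬b  //  F ¬c.
                          branch 1.1.2.1.2.1.1 (add F ¬b):
                            ○ open, literals {a=false, b=true, c=false}.
                          branch 1.1.2.1.2.1.2 (add F ¬c):
                            × closes — contains both c and ¬c.
                      branch 1.1.2.1.2.2 (add T b):
                        F (¬b ∧ ¬c): β-rule — branch into F ¬b  //  F ¬c.
                          branch 1.1.2.1.2.2.1 (add F ¬b):
                            ○ open, literals {a=false, b=true, c=false}.
                          branch 1.1.2.1.2.2.2 (add F ¬c):
                            × closes — contains both c and ¬c.
              branch 1.1.2.2 (add T c):
                × closes — contains both c and ¬c.
      branch 1.2 (add T (((¬b ∧ ¬b) ∨ c) → ¬¬a)):
        F (c ↔ (a ↔ (¬b ∧ ¬c))): β-rule — branch into T c, F (a ↔ (¬b ∧ ¬c))  //  F c, T (a ↔ (¬b ∧ ¬c)).
          branch 1.2.1 (add T c, F (a ↔ (¬b ∧ ¬c))):
            T (((¬b ∧ ¬b) ∨ c) → ¬¬a): β-rule — branch into F ((¬b ∧ ¬b) ∨ c)  //  T ¬¬a.
              branch 1.2.1.1 (add F ((¬b ∧ ¬b) ∨ c)):
                F ((¬b ∧ ¬b) ∨ c): α-rule — add F (¬b ∧ ¬b), F c.
                × closes — contains both c and ¬c.
              branch 1.2.1.2 (add T ¬¬a):
                T ¬¬a: drop double negation, giving T a.
                × closes — contains both a and ¬a.
          branch 1.2.2 (add F c, T (a ↔ (¬b ∧ ¬c))):
            T (((¬b ∧ ¬b) ∨ c) → ¬¬a): β-rule — branch into F ((¬b ∧ ¬b) ∨ c)  //  T ¬¬a.
              branch 1.2.2.1 (add F ((¬b ∧ ¬b) ∨ c)):
                F ((¬b ∧ ¬b) ∨ c): α-rule — add F (¬b ∧ ¬b), F c.
                T (a ↔ (¬b ∧ ¬c)): β-rule — branch into T a, T (¬b ∧ ¬c)  //  F a, F (¬b ∧ ¬c).
                  branch 1.2.2.1.1 (add T a, T (¬b ∧ ¬c)):
                    × closes — contains both a and ¬a.
                  branch 1.2.2.1.2 (add F a, F (¬b ∧ ¬c)):
                    F (¬b ∧ ¬b): β-rule — branch into F ¬b  //  F ¬b.
                      branch 1.2.2.1.2.1 (add F ¬b):
                        F (¬b ∧ ¬c): β-rule — branch into F ¬b  //  F ¬c.
                          branch 1.2.2.1.2.1.1 (add F ¬b):
                            ○ open, literals {a=false, b=true, c=false}.
                          branch 1.2.2.1.2.1.2 (add F ¬c):
                            × closes — contains both c and ¬c.
                      branch 1.2.2.1.2.2 (add F ¬b):
                        F (¬b ∧ ¬c): β-rule — branch into F ¬b  //  F ¬c.
                          branch 1.2.2.1.2.2.1 (add F ¬b):
                            ○ open, literals {a=false, b=true, c=false}.
                          branch 1.2.2.1.2.2.2 (add F ¬c):
                            × closes — contains both c and ¬c.
              branch 1.2.2.2 (add T ¬¬a):
                T ¬¬a: drop double negation, giving T a.
                × closes — contains both a and ¬a.
  branch 2 (add F (((c → b) ∨ c) ∨ (((¬b ∧ ¬b) ∨ c) → ¬¬a)), T (c ↔ (a ↔ (¬b ∧ ¬c)))):
    F (((c → b) ∨ c) ∨ (((¬b ∧ ¬b) ∨ c) → ¬¬a)): α-rule — add F ((c → b) ∨ c), F (((¬b ∧ ¬b) ∨ c) → ¬¬a).
    F ((c → b) ∨ c): α-rule — add F (c → b), F c.
    F (((¬b ∧ ¬b) ∨ c) → ¬¬a): α-rule — add T ((¬b ∧ ¬b) ∨ c), F ¬¬a.
    F (c → b): α-rule — add T c, F b.
    × closes — contains both c and ¬c.
15 branches closed, 4 open.
An open branch gives a countermodel: a=false, b=true, c=false (unmentioned atoms arbitrary); under it the original formula is false.

Not valid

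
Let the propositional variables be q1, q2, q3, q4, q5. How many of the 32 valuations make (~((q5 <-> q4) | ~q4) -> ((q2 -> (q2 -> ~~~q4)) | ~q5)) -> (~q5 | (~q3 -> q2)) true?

Initial set: {((~((q5 <-> q4) | ~q4) -> ((q2 -> (q2 -> ~~~q4)) | ~q5)) -> (~q5 | (~q3 -> q2)))}.
((~((q5 <-> q4) | ~q4) -> ((q2 -> (q2 -> ~~~q4)) | ~q5)) -> (~q5 | (~q3 -> q2))): β-rule — branch into ~(~((q5 <-> q4) | ~q4) -> ((q2 -> (q2 -> ~~~q4)) | ~q5))  //  (~q5 | (~q3 -> q2)).
  branch 1 (add ~(~((q5 <-> q4) | ~q4) -> ((q2 -> (q2 -> ~~~q4)) | ~q5))):
    ~(~((q5 <-> q4) | ~q4) -> ((q2 -> (q2 -> ~~~q4)) | ~q5)): α-rule — add ~((q5 <-> q4) | ~q4), ~((q2 -> (q2 -> ~~~q4)) | ~q5).
    ~((q5 <-> q4) | ~q4): α-rule — add ~(q5 <-> q4), ~~q4.
    ~((q2 -> (q2 -> ~~~q4)) | ~q5): α-rule — add ~(q2 -> (q2 -> ~~~q4)), ~~q5.
    ~(q2 -> (q2 -> ~~~q4)): α-rule — add q2, ~(q2 -> ~~~q4).
    ~(q2 -> ~~~q4): α-rule — add q2, ~~~~q4.
    ~~~~q4: drop double negation, giving ~~q4.
    ~(q5 <-> q4): β-rule — branch into q5, ~q4  //  ~q5, q4.
      branch 1.1 (add q5, ~q4):
        × closes — contains both q4 and ~q4.
      branch 1.2 (add ~q5, q4):
        × closes — contains both q5 and ~q5.
  branch 2 (add (~q5 | (~q3 -> q2))):
    (~q5 | (~q3 -> q2)): β-rule — branch into ~q5  //  (~q3 -> q2).
      branch 2.1 (add ~q5):
        ○ open, literals {q5=0}.
      branch 2.2 (add (~q3 -> q2)):
        (~q3 -> q2): β-rule — branch into ~~q3  //  q2.
          branch 2.2.1 (add ~~q3):
            ○ open, literals {q3=1}.
          branch 2.2.2 (add q2):
            ○ open, literals {q2=1}.
2 branches closed, 3 open.
Each open branch fixes some atoms; the unmentioned ones are free. Counting distinct full assignments: branch {q5=0} (q1, q2, q3, q4) contributes 16 new; branch {q3=1} (q1, q2, q4, q5) contributes 8 new; branch {q2=1} (q1, q3, q4, q5) contributes 4 new. Total: 28.

28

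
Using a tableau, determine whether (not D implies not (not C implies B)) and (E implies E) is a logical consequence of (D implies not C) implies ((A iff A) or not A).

No

Initial set: {((D implies not C) implies ((A iff A) or not A)); not ((not D implies not (not C implies B)) and (E implies E))}.
((D implies not C) implies ((A iff A) or not A)): β-rule — branch into not (D implies not C)  //  ((A iff A) or not A).
  branch 1 (add not (D implies not C)):
    not (D implies not C): α-rule — add D, not not C.
    not ((not D implies not (not C implies B)) and (E implies E)): β-rule — branch into not (not D implies not (not C implies B))  //  not (E implies E).
      branch 1.1 (add not (not D implies not (not C implies B))):
        not (not D implies not (not C implies B)): α-rule — add not D, not not (not C implies B).
        × closes — contains both D and not D.
      branch 1.2 (add not (E implies E)):
        not (E implies E): α-rule — add E, not E.
        × closes — contains both E and not E.
  branch 2 (add ((A iff A) or not A)):
    not ((not D implies not (not C implies B)) and (E implies E)): β-rule — branch into not (not D implies not (not C implies B))  //  not (E implies E).
      branch 2.1 (add not (not D implies not (not C implies B))):
        not (not D implies not (not C implies B)): α-rule — add not D, not not (not C implies B).
        ((A iff A) or not A): β-rule — branch into (A iff A)  //  not A.
          branch 2.1.1 (add (A iff A)):
            not not (not C implies B): β-rule — branch into not not C  //  B.
              branch 2.1.1.1 (add not not C):
                (A iff A): β-rule — branch into A, A  //  not A, not A.
                  branch 2.1.1.1.1 (add A, A):
                    ○ open, literals {A=true, C=true, D=false}.
                  branch 2.1.1.1.2 (add not A, not A):
                    ○ open, literals {A=false, C=true, D=false}.
              branch 2.1.1.2 (add B):
                (A iff A): β-rule — branch into A, A  //  not A, not A.
                  branch 2.1.1.2.1 (add A, A):
                    ○ open, literals {A=true, B=true, D=false}.
                  branch 2.1.1.2.2 (add not A, not A):
                    ○ open, literals {A=false, B=true, D=false}.
          branch 2.1.2 (add not A):
            not not (not C implies B): β-rule — branch into not not C  //  B.
              branch 2.1.2.1 (add not not C):
                ○ open, literals {A=false, C=true, D=false}.
              branch 2.1.2.2 (add B):
                ○ open, literals {A=false, B=true, D=false}.
      branch 2.2 (add not (E implies E)):
        not (E implies E): α-rule — add E, not E.
        × closes — contains both E and not E.
3 branches closed, 6 open.
An open branch gives a countermodel: A=true, C=true, D=false (unmentioned atoms arbitrary); the premises hold there but the conclusion fails.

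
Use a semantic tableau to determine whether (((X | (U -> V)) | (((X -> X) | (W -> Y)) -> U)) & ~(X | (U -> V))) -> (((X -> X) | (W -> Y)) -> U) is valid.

Valid

Assume the negation and expand:
Initial set: {F ((((X | (U -> V)) | (((X -> X) | (W -> Y)) -> U)) & ~(X | (U -> V))) -> (((X -> X) | (W -> Y)) -> U))}.
F ((((X | (U -> V)) | (((X -> X) | (W -> Y)) -> U)) & ~(X | (U -> V))) -> (((X -> X) | (W -> Y)) -> U)): α-rule — add T (((X | (U -> V)) | (((X -> X) | (W -> Y)) -> U)) & ~(X | (U -> V))), F (((X -> X) | (W -> Y)) -> U).
T (((X | (U -> V)) | (((X -> X) | (W -> Y)) -> U)) & ~(X | (U -> V))): α-rule — add T ((X | (U -> V)) | (((X -> X) | (W -> Y)) -> U)), T ~(X | (U -> V)).
F (((X -> X) | (W -> Y)) -> U): α-rule — add T ((X -> X) | (W -> Y)), F U.
T ~(X | (U -> V)): α-rule — add F X, F (U -> V).
F (U -> V): α-rule — add T U, F V.
× closes — contains both U and ~U.
All 1 branch closes.
Every branch closed, so the negation is unsatisfiable and the formula is valid.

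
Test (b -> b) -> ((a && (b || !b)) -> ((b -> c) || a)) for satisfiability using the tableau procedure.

Satisfiable

Initial set: {((b -> b) -> ((a && (b || !b)) -> ((b -> c) || a)))}.
((b -> b) -> ((a && (b || !b)) -> ((b -> c) || a))): β-rule — branch into !(b -> b)  //  ((a && (b || !b)) -> ((b -> c) || a)).
  branch 1 (add !(b -> b)):
    !(b -> b): α-rule — add b, !b.
    × closes — contains both b and !b.
  branch 2 (add ((a && (b || !b)) -> ((b -> c) || a))):
    ((a && (b || !b)) -> ((b -> c) || a)): β-rule — branch into !(a && (b || !b))  //  ((b -> c) || a).
      branch 2.1 (add !(a && (b || !b))):
        !(a && (b || !b)): β-rule — branch into !a  //  !(b || !b).
          branch 2.1.1 (add !a):
            ○ open, literals {a=0}.
          branch 2.1.2 (add !(b || !b)):
            !(b || !b): α-rule — add !b, !!b.
            × closes — contains both b and !b.
      branch 2.2 (add ((b -> c) || a)):
        ((b -> c) || a): β-rule — branch into (b -> c)  //  a.
          branch 2.2.1 (add (b -> c)):
            (b -> c): β-rule — branch into !b  //  c.
              branch 2.2.1.1 (add !b):
                ○ open, literals {b=0}.
              branch 2.2.1.2 (add c):
                ○ open, literals {c=1}.
          branch 2.2.2 (add a):
            ○ open, literals {a=1}.
2 branches closed, 4 open.
An open branch gives a satisfying assignment: a=0.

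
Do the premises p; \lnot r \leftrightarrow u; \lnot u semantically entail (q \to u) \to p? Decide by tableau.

Yes

Initial set: {T p; T (\lnot r \leftrightarrow u); T \lnot u; F ((q \to u) \to p)}.
F ((q \to u) \to p): α-rule — add T (q \to u), F p.
× closes — contains both p and \lnot p.
All 1 branch closes.
Every branch closed, so the premises entail the conclusion.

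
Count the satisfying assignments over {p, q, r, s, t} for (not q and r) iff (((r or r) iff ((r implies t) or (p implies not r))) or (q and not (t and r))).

14

Initial set: {((not q and r) iff (((r or r) iff ((r implies t) or (p implies not r))) or (q and not (t and r))))}.
((not q and r) iff (((r or r) iff ((r implies t) or (p implies not r))) or (q and not (t and r)))): β-rule — branch into (not q and r), (((r or r) iff ((r implies t) or (p implies not r))) or (q and not (t and r)))  //  not (not q and r), not (((r or r) iff ((r implies t) or (p implies not r))) or (q and not (t and r))).
  branch 1 (add (not q and r), (((r or r) iff ((r implies t) or (p implies not r))) or (q and not (t and r)))):
    (not q and r): α-rule — add not q, r.
    (((r or r) iff ((r implies t) or (p implies not r))) or (q and not (t and r))): β-rule — branch into ((r or r) iff ((r implies t) or (p implies not r)))  //  (q and not (t and r)).
      branch 1.1 (add ((r or r) iff ((r implies t) or (p implies not r)))):
        ((r or r) iff ((r implies t) or (p implies not r))): β-rule — branch into (r or r), ((r implies t) or (p implies not r))  //  not (r or r), not ((r implies t) or (p implies not r)).
          branch 1.1.1 (add (r or r), ((r implies t) or (p implies not r))):
            (r or r): β-rule — branch into r  //  r.
              branch 1.1.1.1 (add r):
                ((r implies t) or (p implies not r)): β-rule — branch into (r implies t)  //  (p implies not r).
                  branch 1.1.1.1.1 (add (r implies t)):
                    (r implies t): β-rule — branch into not r  //  t.
                      branch 1.1.1.1.1.1 (add not r):
                        × closes — contains both r and not r.
                      branch 1.1.1.1.1.2 (add t):
                        ○ open, literals {q=false, r=true, t=true}.
                  branch 1.1.1.1.2 (add (p implies not r)):
                    (p implies not r): β-rule — branch into not p  //  not r.
                      branch 1.1.1.1.2.1 (add not p):
                        ○ open, literals {p=false, q=false, r=true}.
                      branch 1.1.1.1.2.2 (add not r):
                        × closes — contains both r and not r.
              branch 1.1.1.2 (add r):
                ((r implies t) or (p implies not r)): β-rule — branch into (r implies t)  //  (p implies not r).
                  branch 1.1.1.2.1 (add (r implies t)):
                    (r implies t): β-rule — branch into not r  //  t.
                      branch 1.1.1.2.1.1 (add not r):
                        × closes — contains both r and not r.
                      branch 1.1.1.2.1.2 (add t):
                        ○ open, literals {q=false, r=true, t=true}.
                  branch 1.1.1.2.2 (add (p implies not r)):
                    (p implies not r): β-rule — branch into not p  //  not r.
                      branch 1.1.1.2.2.1 (add not p):
                        ○ open, literals {p=false, q=false, r=true}.
                      branch 1.1.1.2.2.2 (add not r):
                        × closes — contains both r and not r.
          branch 1.1.2 (add not (r or r), not ((r implies t) or (p implies not r))):
            not (r or r): α-rule — add not r, not r.
            × closes — contains both r and not r.
      branch 1.2 (add (q and not (t and r))):
        (q and not (t and r)): α-rule — add q, not (t and r).
        × closes — contains both q and not q.
  branch 2 (add not (not q and r), not (((r or r) iff ((r implies t) or (p implies not r))) or (q and not (t and r)))):
    not (((r or r) iff ((r implies t) or (p implies not r))) or (q and not (t and r))): α-rule — add not ((r or r) iff ((r implies t) or (p implies not r))), not (q and not (t and r)).
    not (not q and r): β-rule — branch into not not q  //  not r.
      branch 2.1 (add not not q):
        not ((r or r) iff ((r implies t) or (p implies not r))): β-rule — branch into (r or r), not ((r implies t) or (p implies not r))  //  not (r or r), ((r implies t) or (p implies not r)).
          branch 2.1.1 (add (r or r), not ((r implies t) or (p implies not r))):
            not ((r implies t) or (p implies not r)): α-rule — add not (r implies t), not (p implies not r).
            not (r implies t): α-rule — add r, not t.
            not (p implies not r): α-rule — add p, not not r.
            not (q and not (t and r)): β-rule — branch into not q  //  not not (t and r).
              branch 2.1.1.1 (add not q):
                × closes — contains both q and not q.
              branch 2.1.1.2 (add not not (t and r)):
                not not (t and r): α-rule — add t, r.
                × closes — contains both t and not t.
          branch 2.1.2 (add not (r or r), ((r implies t) or (p implies not r))):
            not (r or r): α-rule — add not r, not r.
            not (q and not (t and r)): β-rule — branch into not q  //  not not (t and r).
              branch 2.1.2.1 (add not q):
                × closes — contains both q and not q.
              branch 2.1.2.2 (add not not (t and r)):
                not not (t and r): α-rule — add t, r.
                × closes — contains both r and not r.
      branch 2.2 (add not r):
        not ((r or r) iff ((r implies t) or (p implies not r))): β-rule — branch into (r or r), not ((r implies t) or (p implies not r))  //  not (r or r), ((r implies t) or (p implies not r)).
          branch 2.2.1 (add (r or r), not ((r implies t) or (p implies not r))):
            not ((r implies t) or (p implies not r)): α-rule — add not (r implies t), not (p implies not r).
            not (r implies t): α-rule — add r, not t.
            × closes — contains both r and not r.
          branch 2.2.2 (add not (r or r), ((r implies t) or (p implies not r))):
            not (r or r): α-rule — add not r, not r.
            not (q and not (t and r)): β-rule — branch into not q  //  not not (t and r).
              branch 2.2.2.1 (add not q):
                ((r implies t) or (p implies not r)): β-rule — branch into (r implies t)  //  (p implies not r).
                  branch 2.2.2.1.1 (add (r implies t)):
                    (r implies t): β-rule — branch into not r  //  t.
                      branch 2.2.2.1.1.1 (add not r):
                        ○ open, literals {q=false, r=false}.
                      branch 2.2.2.1.1.2 (add t):
                        ○ open, literals {q=false, r=false, t=true}.
                  branch 2.2.2.1.2 (add (p implies not r)):
                    (p implies not r): β-rule — branch into not p  //  not r.
                      branch 2.2.2.1.2.1 (add not p):
                        ○ open, literals {p=false, q=false, r=false}.
                      branch 2.2.2.1.2.2 (add not r):
                        ○ open, literals {q=false, r=false}.
              branch 2.2.2.2 (add not not (t and r)):
                not not (t and r): α-rule — add t, r.
                × closes — contains both r and not r.
12 branches closed, 8 open.
Each open branch fixes some atoms; the unmentioned ones are free. Counting distinct full assignments: branch {q=false, r=true, t=true} (p, s) contributes 4 new; branch {p=false, q=false, r=true} (s, t) contributes 2 new; branch {q=false, r=true, t=true} (p, s) contributes 0 new; branch {p=false, q=false, r=true} (s, t) contributes 0 new; branch {q=false, r=false} (p, s, t) contributes 8 new; branch {q=false, r=false, t=true} (p, s) contributes 0 new; branch {p=false, q=false, r=false} (s, t) contributes 0 new; branch {q=false, r=false} (p, s, t) contributes 0 new. Total: 14.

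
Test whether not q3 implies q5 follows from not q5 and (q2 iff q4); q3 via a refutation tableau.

Yes

Initial set: {T (not q5 and (q2 iff q4)); T q3; F (not q3 implies q5)}.
T (not q5 and (q2 iff q4)): α-rule — add T not q5, T (q2 iff q4).
F (not q3 implies q5): α-rule — add T not q3, F q5.
× closes — contains both q3 and not q3.
All 1 branch closes.
Every branch closed, so the premises entail the conclusion.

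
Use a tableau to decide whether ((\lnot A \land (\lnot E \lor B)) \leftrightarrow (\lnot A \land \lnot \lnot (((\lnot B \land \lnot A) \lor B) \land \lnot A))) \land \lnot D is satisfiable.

Satisfiable

Initial set: {(((\lnot A \land (\lnot E \lor B)) \leftrightarrow (\lnot A \land \lnot \lnot (((\lnot B \land \lnot A) \lor B) \land \lnot A))) \land \lnot D)}.
(((\lnot A \land (\lnot E \lor B)) \leftrightarrow (\lnot A \land \lnot \lnot (((\lnot B \land \lnot A) \lor B) \land \lnot A))) \land \lnot D): α-rule — add ((\lnot A \land (\lnot E \lor B)) \leftrightarrow (\lnot A \land \lnot \lnot (((\lnot B \land \lnot A) \lor B) \land \lnot A))), \lnot D.
((\lnot A \land (\lnot E \lor B)) \leftrightarrow (\lnot A \land \lnot \lnot (((\lnot B \land \lnot A) \lor B) \land \lnot A))): β-rule — branch into (\lnot A \land (\lnot E \lor B)), (\lnot A \land \lnot \lnot (((\lnot B \land \lnot A) \lor B) \land \lnot A))  //  \lnot (\lnot A \land (\lnot E \lor B)), \lnot (\lnot A \land \lnot \lnot (((\lnot B \land \lnot A) \lor B) \land \lnot A)).
  branch 1 (add (\lnot A \land (\lnot E \lor B)), (\lnot A \land \lnot \lnot (((\lnot B \land \lnot A) \lor B) \land \lnot A))):
    (\lnot A \land (\lnot E \lor B)): α-rule — add \lnot A, (\lnot E \lor B).
    (\lnot A \land \lnot \lnot (((\lnot B \land \lnot A) \lor B) \land \lnot A)): α-rule — add \lnot A, \lnot \lnot (((\lnot B \land \lnot A) \lor B) \land \lnot A).
    \lnot \lnot (((\lnot B \land \lnot A) \lor B) \land \lnot A): drop double negation, giving (((\lnot B \land \lnot A) \lor B) \land \lnot A).
    (((\lnot B \land \lnot A) \lor B) \land \lnot A): α-rule — add ((\lnot B \land \lnot A) \lor B), \lnot A.
    (\lnot E \lor B): β-rule — branch into \lnot E  //  B.
      branch 1.1 (add \lnot E):
        ((\lnot B \land \lnot A) \lor B): β-rule — branch into (\lnot B \land \lnot A)  //  B.
          branch 1.1.1 (add (\lnot B \land \lnot A)):
            (\lnot B \land \lnot A): α-rule — add \lnot B, \lnot A.
            ○ open, literals {A=false, B=false, D=false, E=false}.
          branch 1.1.2 (add B):
            ○ open, literals {A=false, B=true, D=false, E=false}.
      branch 1.2 (add B):
        ((\lnot B \land \lnot A) \lor B): β-rule — branch into (\lnot B \land \lnot A)  //  B.
          branch 1.2.1 (add (\lnot B \land \lnot A)):
            (\lnot B \land \lnot A): α-rule — add \lnot B, \lnot A.
            × closes — contains both B and \lnot B.
          branch 1.2.2 (add B):
            ○ open, literals {A=false, B=true, D=false}.
  branch 2 (add \lnot (\lnot A \land (\lnot E \lor B)), \lnot (\lnot A \land \lnot \lnot (((\lnot B \land \lnot A) \lor B) \land \lnot A))):
    \lnot (\lnot A \land (\lnot E \lor B)): β-rule — branch into \lnot \lnot A  //  \lnot (\lnot E \lor B).
      branch 2.1 (add \lnot \lnot A):
        \lnot (\lnot A \land \lnot \lnot (((\lnot B \land \lnot A) \lor B) \land \lnot A)): β-rule — branch into \lnot \lnot A  //  \lnot \lnot \lnot (((\lnot B \land \lnot A) \lor B) \land \lnot A).
          branch 2.1.1 (add \lnot \lnot A):
            ○ open, literals {A=true, D=false}.
          branch 2.1.2 (add \lnot \lnot \lnot (((\lnot B \land \lnot A) \lor B) \land \lnot A)):
            \lnot \lnot \lnot (((\lnot B \land \lnot A) \lor B) \land \lnot A): drop double negation, giving \lnot (((\lnot B \land \lnot A) \lor B) \land \lnot A).
            \lnot (((\lnot B \land \lnot A) \lor B) \land \lnot A): β-rule — branch into \lnot ((\lnot B \land \lnot A) \lor B)  //  \lnot \lnot A.
              branch 2.1.2.1 (add \lnot ((\lnot B \land \lnot A) \lor B)):
                \lnot ((\lnot B \land \lnot A) \lor B): α-rule — add \lnot (\lnot B \land \lnot A), \lnot B.
                \lnot (\lnot B \land \lnot A): β-rule — branch into \lnot \lnot B  //  \lnot \lnot A.
                  branch 2.1.2.1.1 (add \lnot \lnot B):
                    × closes — contains both B and \lnot B.
                  branch 2.1.2.1.2 (add \lnot \lnot A):
                    ○ open, literals {A=true, B=false, D=false}.
              branch 2.1.2.2 (add \lnot \lnot A):
                ○ open, literals {A=true, D=false}.
      branch 2.2 (add \lnot (\lnot E \lor B)):
        \lnot (\lnot E \lor B): α-rule — add \lnot \lnot E, \lnot B.
        \lnot (\lnot A \land \lnot \lnot (((\lnot B \land \lnot A) \lor B) \land \lnot A)): β-rule — branch into \lnot \lnot A  //  \lnot \lnot \lnot (((\lnot B \land \lnot A) \lor B) \land \lnot A).
          branch 2.2.1 (add \lnot \lnot A):
            ○ open, literals {A=true, B=false, D=false, E=true}.
          branch 2.2.2 (add \lnot \lnot \lnot (((\lnot B \land \lnot A) \lor B) \land \lnot A)):
            \lnot \lnot \lnot (((\lnot B \land \lnot A) \lor B) \land \lnot A): drop double negation, giving \lnot (((\lnot B \land \lnot A) \lor B) \land \lnot A).
            \lnot (((\lnot B \land \lnot A) \lor B) \land \lnot A): β-rule — branch into \lnot ((\lnot B \land \lnot A) \lor B)  //  \lnot \lnot A.
              branch 2.2.2.1 (add \lnot ((\lnot B \land \lnot A) \lor B)):
                \lnot ((\lnot B \land \lnot A) \lor B): α-rule — add \lnot (\lnot B \land \lnot A), \lnot B.
                \lnot (\lnot B \land \lnot A): β-rule — branch into \lnot \lnot B  //  \lnot \lnot A.
                  branch 2.2.2.1.1 (add \lnot \lnot B):
                    × closes — contains both B and \lnot B.
                  branch 2.2.2.1.2 (add \lnot \lnot A):
                    ○ open, literals {A=true, B=false, D=false, E=true}.
              branch 2.2.2.2 (add \lnot \lnot A):
                ○ open, literals {A=true, B=false, D=false, E=true}.
3 branches closed, 9 open.
An open branch gives a satisfying assignment: A=false, B=false, D=false, E=false.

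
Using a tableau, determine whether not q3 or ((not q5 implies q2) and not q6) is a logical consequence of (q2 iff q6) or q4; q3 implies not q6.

Initial set: {((q2 iff q6) or q4); (q3 implies not q6); not (not q3 or ((not q5 implies q2) and not q6))}.
not (not q3 or ((not q5 implies q2) and not q6)): α-rule — add not not q3, not ((not q5 implies q2) and not q6).
((q2 iff q6) or q4): β-rule — branch into (q2 iff q6)  //  q4.
  branch 1 (add (q2 iff q6)):
    (q3 implies not q6): β-rule — branch into not q3  //  not q6.
      branch 1.1 (add not q3):
        × closes — contains both q3 and not q3.
      branch 1.2 (add not q6):
        not ((not q5 implies q2) and not q6): β-rule — branch into not (not q5 implies q2)  //  not not q6.
          branch 1.2.1 (add not (not q5 implies q2)):
            not (not q5 implies q2): α-rule — add not q5, not q2.
            (q2 iff q6): β-rule — branch into q2, q6  //  not q2, not q6.
              branch 1.2.1.1 (add q2, q6):
                × closes — contains both q2 and not q2.
              branch 1.2.1.2 (add not q2, not q6):
                ○ open, literals {q2=0, q3=1, q5=0, q6=0}.
          branch 1.2.2 (add not not q6):
            × closes — contains both q6 and not q6.
  branch 2 (add q4):
    (q3 implies not q6): β-rule — branch into not q3  //  not q6.
      branch 2.1 (add not q3):
        × closes — contains both q3 and not q3.
      branch 2.2 (add not q6):
        not ((not q5 implies q2) and not q6): β-rule — branch into not (not q5 implies q2)  //  not not q6.
          branch 2.2.1 (add not (not q5 implies q2)):
            not (not q5 implies q2): α-rule — add not q5, not q2.
            ○ open, literals {q2=0, q3=1, q4=1, q5=0, q6=0}.
          branch 2.2.2 (add not not q6):
            × closes — contains both q6 and not q6.
5 branches closed, 2 open.
An open branch gives a countermodel: q2=0, q3=1, q5=0, q6=0 (unmentioned atoms arbitrary); the premises hold there but the conclusion fails.

No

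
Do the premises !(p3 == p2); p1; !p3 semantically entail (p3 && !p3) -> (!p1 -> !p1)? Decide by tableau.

Yes

Initial set: {!(p3 == p2); p1; !p3; !((p3 && !p3) -> (!p1 -> !p1))}.
!((p3 && !p3) -> (!p1 -> !p1)): α-rule — add (p3 && !p3), !(!p1 -> !p1).
(p3 && !p3): α-rule — add p3, !p3.
× closes — contains both p3 and !p3.
All 1 branch closes.
Every branch closed, so the premises entail the conclusion.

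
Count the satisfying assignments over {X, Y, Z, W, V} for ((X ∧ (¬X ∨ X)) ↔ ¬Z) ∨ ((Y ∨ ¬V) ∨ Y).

28

Initial set: {(((X ∧ (¬X ∨ X)) ↔ ¬Z) ∨ ((Y ∨ ¬V) ∨ Y))}.
(((X ∧ (¬X ∨ X)) ↔ ¬Z) ∨ ((Y ∨ ¬V) ∨ Y)): β-rule — branch into ((X ∧ (¬X ∨ X)) ↔ ¬Z)  //  ((Y ∨ ¬V) ∨ Y).
  branch 1 (add ((X ∧ (¬X ∨ X)) ↔ ¬Z)):
    ((X ∧ (¬X ∨ X)) ↔ ¬Z): β-rule — branch into (X ∧ (¬X ∨ X)), ¬Z  //  ¬(X ∧ (¬X ∨ X)), ¬¬Z.
      branch 1.1 (add (X ∧ (¬X ∨ X)), ¬Z):
        (X ∧ (¬X ∨ X)): α-rule — add X, (¬X ∨ X).
        (¬X ∨ X): β-rule — branch into ¬X  //  X.
          branch 1.1.1 (add ¬X):
            × closes — contains both X and ¬X.
          branch 1.1.2 (add X):
            ○ open, literals {X=T, Z=F}.
      branch 1.2 (add ¬(X ∧ (¬X ∨ X)), ¬¬Z):
        ¬(X ∧ (¬X ∨ X)): β-rule — branch into ¬X  //  ¬(¬X ∨ X).
          branch 1.2.1 (add ¬X):
            ○ open, literals {X=F, Z=T}.
          branch 1.2.2 (add ¬(¬X ∨ X)):
            ¬(¬X ∨ X): α-rule — add ¬¬X, ¬X.
            × closes — contains both X and ¬X.
  branch 2 (add ((Y ∨ ¬V) ∨ Y)):
    ((Y ∨ ¬V) ∨ Y): β-rule — branch into (Y ∨ ¬V)  //  Y.
      branch 2.1 (add (Y ∨ ¬V)):
        (Y ∨ ¬V): β-rule — branch into Y  //  ¬V.
          branch 2.1.1 (add Y):
            ○ open, literals {Y=T}.
          branch 2.1.2 (add ¬V):
            ○ open, literals {V=F}.
      branch 2.2 (add Y):
        ○ open, literals {Y=T}.
2 branches closed, 5 open.
Each open branch fixes some atoms; the unmentioned ones are free. Counting distinct full assignments: branch {X=T, Z=F} (Y, W, V) contributes 8 new; branch {X=F, Z=T} (Y, W, V) contributes 8 new; branch {Y=T} (X, Z, W, V) contributes 8 new; branch {V=F} (X, Y, Z, W) contributes 4 new; branch {Y=T} (X, Z, W, V) contributes 0 new. Total: 28.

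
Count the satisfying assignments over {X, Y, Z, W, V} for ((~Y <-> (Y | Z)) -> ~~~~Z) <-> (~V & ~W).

8

Initial set: {(((~Y <-> (Y | Z)) -> ~~~~Z) <-> (~V & ~W))}.
(((~Y <-> (Y | Z)) -> ~~~~Z) <-> (~V & ~W)): β-rule — branch into ((~Y <-> (Y | Z)) -> ~~~~Z), (~V & ~W)  //  ~((~Y <-> (Y | Z)) -> ~~~~Z), ~(~V & ~W).
  branch 1 (add ((~Y <-> (Y | Z)) -> ~~~~Z), (~V & ~W)):
    (~V & ~W): α-rule — add ~V, ~W.
    ((~Y <-> (Y | Z)) -> ~~~~Z): β-rule — branch into ~(~Y <-> (Y | Z))  //  ~~~~Z.
      branch 1.1 (add ~(~Y <-> (Y | Z))):
        ~(~Y <-> (Y | Z)): β-rule — branch into ~Y, ~(Y | Z)  //  ~~Y, (Y | Z).
          branch 1.1.1 (add ~Y, ~(Y | Z)):
            ~(Y | Z): α-rule — add ~Y, ~Z.
            ○ open, literals {V=F, W=F, Y=F, Z=F}.
          branch 1.1.2 (add ~~Y, (Y | Z)):
            (Y | Z): β-rule — branch into Y  //  Z.
              branch 1.1.2.1 (add Y):
                ○ open, literals {V=F, W=F, Y=T}.
              branch 1.1.2.2 (add Z):
                ○ open, literals {V=F, W=F, Y=T, Z=T}.
      branch 1.2 (add ~~~~Z):
        ~~~~Z: drop double negation, giving ~~Z.
        ~~Z: drop double negation, giving Z.
        ○ open, literals {V=F, W=F, Z=T}.
  branch 2 (add ~((~Y <-> (Y | Z)) -> ~~~~Z), ~(~V & ~W)):
    ~((~Y <-> (Y | Z)) -> ~~~~Z): α-rule — add (~Y <-> (Y | Z)), ~~~~~Z.
    ~~~~~Z: drop double negation, giving ~~~Z.
    ~~~Z: drop double negation, giving ~Z.
    ~(~V & ~W): β-rule — branch into ~~V  //  ~~W.
      branch 2.1 (add ~~V):
        (~Y <-> (Y | Z)): β-rule — branch into ~Y, (Y | Z)  //  ~~Y, ~(Y | Z).
          branch 2.1.1 (add ~Y, (Y | Z)):
            (Y | Z): β-rule — branch into Y  //  Z.
              branch 2.1.1.1 (add Y):
                × closes — contains both Y and ~Y.
              branch 2.1.1.2 (add Z):
                × closes — contains both Z and ~Z.
          branch 2.1.2 (add ~~Y, ~(Y | Z)):
            ~(Y | Z): α-rule — add ~Y, ~Z.
            × closes — contains both Y and ~Y.
      branch 2.2 (add ~~W):
        (~Y <-> (Y | Z)): β-rule — branch into ~Y, (Y | Z)  //  ~~Y, ~(Y | Z).
          branch 2.2.1 (add ~Y, (Y | Z)):
            (Y | Z): β-rule — branch into Y  //  Z.
              branch 2.2.1.1 (add Y):
                × closes — contains both Y and ~Y.
              branch 2.2.1.2 (add Z):
                × closes — contains both Z and ~Z.
          branch 2.2.2 (add ~~Y, ~(Y | Z)):
            ~(Y | Z): α-rule — add ~Y, ~Z.
            × closes — contains both Y and ~Y.
6 branches closed, 4 open.
Each open branch fixes some atoms; the unmentioned ones are free. Counting distinct full assignments: branch {V=F, W=F, Y=F, Z=F} (X) contributes 2 new; branch {V=F, W=F, Y=T} (X, Z) contributes 4 new; branch {V=F, W=F, Y=T, Z=T} (X) contributes 0 new; branch {V=F, W=F, Z=T} (X, Y) contributes 2 new. Total: 8.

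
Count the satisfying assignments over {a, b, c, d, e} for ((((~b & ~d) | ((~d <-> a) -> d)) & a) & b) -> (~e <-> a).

Initial set: {(((((~b & ~d) | ((~d <-> a) -> d)) & a) & b) -> (~e <-> a))}.
(((((~b & ~d) | ((~d <-> a) -> d)) & a) & b) -> (~e <-> a)): β-rule — branch into ~((((~b & ~d) | ((~d <-> a) -> d)) & a) & b)  //  (~e <-> a).
  branch 1 (add ~((((~b & ~d) | ((~d <-> a) -> d)) & a) & b)):
    ~((((~b & ~d) | ((~d <-> a) -> d)) & a) & b): β-rule — branch into ~(((~b & ~d) | ((~d <-> a) -> d)) & a)  //  ~b.
      branch 1.1 (add ~(((~b & ~d) | ((~d <-> a) -> d)) & a)):
        ~(((~b & ~d) | ((~d <-> a) -> d)) & a): β-rule — branch into ~((~b & ~d) | ((~d <-> a) -> d))  //  ~a.
          branch 1.1.1 (add ~((~b & ~d) | ((~d <-> a) -> d))):
            ~((~b & ~d) | ((~d <-> a) -> d)): α-rule — add ~(~b & ~d), ~((~d <-> a) -> d).
            ~((~d <-> a) -> d): α-rule — add (~d <-> a), ~d.
            ~(~b & ~d): β-rule — branch into ~~b  //  ~~d.
              branch 1.1.1.1 (add ~~b):
                (~d <-> a): β-rule — branch into ~d, a  //  ~~d, ~a.
                  branch 1.1.1.1.1 (add ~d, a):
                    ○ open, literals {a=1, b=1, d=0}.
                  branch 1.1.1.1.2 (add ~~d, ~a):
                    × closes — contains both d and ~d.
              branch 1.1.1.2 (add ~~d):
                × closes — contains both d and ~d.
          branch 1.1.2 (add ~a):
            ○ open, literals {a=0}.
      branch 1.2 (add ~b):
        ○ open, literals {b=0}.
  branch 2 (add (~e <-> a)):
    (~e <-> a): β-rule — branch into ~e, a  //  ~~e, ~a.
      branch 2.1 (add ~e, a):
        ○ open, literals {a=1, e=0}.
      branch 2.2 (add ~~e, ~a):
        ○ open, literals {a=0, e=1}.
2 branches closed, 5 open.
Each open branch fixes some atoms; the unmentioned ones are free. Counting distinct full assignments: branch {a=1, b=1, d=0} (c, e) contributes 4 new; branch {a=0} (b, c, d, e) contributes 16 new; branch {b=0} (a, c, d, e) contributes 8 new; branch {a=1, e=0} (b, c, d) contributes 2 new; branch {a=0, e=1} (b, c, d) contributes 0 new. Total: 30.

30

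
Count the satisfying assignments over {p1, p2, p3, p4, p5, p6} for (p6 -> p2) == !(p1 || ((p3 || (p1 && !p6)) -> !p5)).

20

Initial set: {((p6 -> p2) == !(p1 || ((p3 || (p1 && !p6)) -> !p5)))}.
((p6 -> p2) == !(p1 || ((p3 || (p1 && !p6)) -> !p5))): β-rule — branch into (p6 -> p2), !(p1 || ((p3 || (p1 && !p6)) -> !p5))  //  !(p6 -> p2), !!(p1 || ((p3 || (p1 && !p6)) -> !p5)).
  branch 1 (add (p6 -> p2), !(p1 || ((p3 || (p1 && !p6)) -> !p5))):
    !(p1 || ((p3 || (p1 && !p6)) -> !p5)): α-rule — add !p1, !((p3 || (p1 && !p6)) -> !p5).
    !((p3 || (p1 && !p6)) -> !p5): α-rule — add (p3 || (p1 && !p6)), !!p5.
    (p6 -> p2): β-rule — branch into !p6  //  p2.
      branch 1.1 (add !p6):
        (p3 || (p1 && !p6)): β-rule — branch into p3  //  (p1 && !p6).
          branch 1.1.1 (add p3):
            ○ open, literals {p1=false, p3=true, p5=true, p6=false}.
          branch 1.1.2 (add (p1 && !p6)):
            (p1 && !p6): α-rule — add p1, !p6.
            × closes — contains both p1 and !p1.
      branch 1.2 (add p2):
        (p3 || (p1 && !p6)): β-rule — branch into p3  //  (p1 && !p6).
          branch 1.2.1 (add p3):
            ○ open, literals {p1=false, p2=true, p3=true, p5=true}.
          branch 1.2.2 (add (p1 && !p6)):
            (p1 && !p6): α-rule — add p1, !p6.
            × closes — contains both p1 and !p1.
  branch 2 (add !(p6 -> p2), !!(p1 || ((p3 || (p1 && !p6)) -> !p5))):
    !(p6 -> p2): α-rule — add p6, !p2.
    !!(p1 || ((p3 || (p1 && !p6)) -> !p5)): β-rule — branch into p1  //  ((p3 || (p1 && !p6)) -> !p5).
      branch 2.1 (add p1):
        ○ open, literals {p1=true, p2=false, p6=true}.
      branch 2.2 (add ((p3 || (p1 && !p6)) -> !p5)):
        ((p3 || (p1 && !p6)) -> !p5): β-rule — branch into !(p3 || (p1 && !p6))  //  !p5.
          branch 2.2.1 (add !(p3 || (p1 && !p6))):
            !(p3 || (p1 && !p6)): α-rule — add !p3, !(p1 && !p6).
            !(p1 && !p6): β-rule — branch into !p1  //  !!p6.
              branch 2.2.1.1 (add !p1):
                ○ open, literals {p1=false, p2=false, p3=false, p6=true}.
              branch 2.2.1.2 (add !!p6):
                ○ open, literals {p2=false, p3=false, p6=true}.
          branch 2.2.2 (add !p5):
            ○ open, literals {p2=false, p5=false, p6=true}.
2 branches closed, 6 open.
Each open branch fixes some atoms; the unmentioned ones are free. Counting distinct full assignments: branch {p1=false, p3=true, p5=true, p6=false} (p2, p4) contributes 4 new; branch {p1=false, p2=true, p3=true, p5=true} (p4, p6) contributes 2 new; branch {p1=true, p2=false, p6=true} (p3, p4, p5) contributes 8 new; branch {p1=false, p2=false, p3=false, p6=true} (p4, p5) contributes 4 new; branch {p2=false, p3=false, p6=true} (p1, p4, p5) contributes 0 new; branch {p2=false, p5=false, p6=true} (p1, p3, p4) contributes 2 new. Total: 20.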